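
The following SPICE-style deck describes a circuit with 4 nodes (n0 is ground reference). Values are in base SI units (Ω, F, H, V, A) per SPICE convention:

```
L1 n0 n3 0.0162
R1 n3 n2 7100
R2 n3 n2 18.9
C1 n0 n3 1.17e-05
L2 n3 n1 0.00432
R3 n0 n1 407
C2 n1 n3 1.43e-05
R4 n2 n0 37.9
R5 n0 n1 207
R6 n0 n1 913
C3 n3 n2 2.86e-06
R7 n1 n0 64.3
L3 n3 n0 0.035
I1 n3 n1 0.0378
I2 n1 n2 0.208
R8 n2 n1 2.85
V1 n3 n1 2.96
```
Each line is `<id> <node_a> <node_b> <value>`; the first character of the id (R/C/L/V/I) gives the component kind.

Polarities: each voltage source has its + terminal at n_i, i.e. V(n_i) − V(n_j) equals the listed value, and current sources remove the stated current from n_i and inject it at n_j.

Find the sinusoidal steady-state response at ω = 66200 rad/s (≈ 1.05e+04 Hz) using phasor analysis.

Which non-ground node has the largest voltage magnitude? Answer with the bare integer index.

MNA unknowns: 3 node voltages V₁..V_3 plus 1 source current (V1)
L1: Y=0.000-0.0009325j on G[0,3]
R1: Y=0.0001408+0.000j on G[3,2]
R2: Y=0.05291+0.000j on G[3,2]
C1: Y=0.000+0.7745j on G[0,3]
L2: Y=0.000-0.003497j on G[3,1]
R3: Y=0.002457+0.000j on G[0,1]
C2: Y=0.000+0.9467j on G[1,3]
R4: Y=0.02639+0.000j on G[2,0]
R5: Y=0.004831+0.000j on G[0,1]
R6: Y=0.001095+0.000j on G[0,1]
C3: Y=0.000+0.1893j on G[3,2]
R7: Y=0.01555+0.000j on G[1,0]
L3: Y=0.000-0.0004316j on G[3,0]
I1: z[3]−=0.0378, z[1]+=0.0378
I2: z[1]−=0.208, z[2]+=0.208
R8: Y=0.3509+0.000j on G[2,1]
V1: row V3−V1=2.96, i_V1 at 3,1
solve → V1=-2.975-0.1477j, V2=-1.628+0.5711j, V3=-0.01492-0.1477j
aux → i_V1=-0.3736-3.047j

1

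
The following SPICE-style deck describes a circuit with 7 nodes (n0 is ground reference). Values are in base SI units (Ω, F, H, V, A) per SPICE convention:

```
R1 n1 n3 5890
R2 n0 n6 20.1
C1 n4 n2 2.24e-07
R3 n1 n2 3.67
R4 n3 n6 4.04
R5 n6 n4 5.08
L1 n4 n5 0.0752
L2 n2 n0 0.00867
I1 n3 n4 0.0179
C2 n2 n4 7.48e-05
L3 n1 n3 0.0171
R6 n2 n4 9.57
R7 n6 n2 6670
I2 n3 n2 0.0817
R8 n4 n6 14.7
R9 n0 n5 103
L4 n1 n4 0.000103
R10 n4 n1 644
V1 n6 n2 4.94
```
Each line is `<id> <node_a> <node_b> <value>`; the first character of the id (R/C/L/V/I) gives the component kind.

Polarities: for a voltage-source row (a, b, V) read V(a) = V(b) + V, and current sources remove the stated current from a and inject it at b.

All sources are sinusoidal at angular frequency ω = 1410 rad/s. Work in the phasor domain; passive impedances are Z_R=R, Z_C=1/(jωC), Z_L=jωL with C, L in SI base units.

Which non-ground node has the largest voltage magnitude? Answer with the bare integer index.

6

Apply KCL at each of the 6 non-ground nodes and solve the resulting linear system.
Node n1: branches {R1, R3, L3, L4, R10} → V_1 = 0.6461-2.545j
Node n2: branches {C1, R3, L2, C2, R6, R7, I2, V1} → V_2 = -1.418-2.033j
Node n3: branches {R1, R4, I1, L3, I2} → V_3 = 2.968-1.645j
Node n4: branches {C1, R5, L1, I1, C2, R6, R8, L4, R10} → V_4 = 0.6524-2.469j
Node n5: branches {L1, R9} → V_5 = -0.9172-1.525j
Node n6: branches {R2, R4, R5, R7, R8, V1} → V_6 = 3.522-2.033j
Source currents: i(V1)=-1.073+0.08193j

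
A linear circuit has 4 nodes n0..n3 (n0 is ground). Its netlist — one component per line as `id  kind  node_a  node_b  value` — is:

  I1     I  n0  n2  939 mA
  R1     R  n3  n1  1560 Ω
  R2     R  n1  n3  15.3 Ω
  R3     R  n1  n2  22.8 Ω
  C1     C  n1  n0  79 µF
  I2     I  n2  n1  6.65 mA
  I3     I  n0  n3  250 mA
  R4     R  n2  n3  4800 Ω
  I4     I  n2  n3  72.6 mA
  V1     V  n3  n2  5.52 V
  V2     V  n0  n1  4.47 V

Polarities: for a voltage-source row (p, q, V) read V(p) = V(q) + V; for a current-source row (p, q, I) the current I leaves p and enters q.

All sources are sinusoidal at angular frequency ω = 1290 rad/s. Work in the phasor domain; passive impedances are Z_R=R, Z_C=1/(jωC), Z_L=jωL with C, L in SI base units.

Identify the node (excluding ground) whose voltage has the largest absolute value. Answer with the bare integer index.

Element admittances at ω=1290 rad/s:
  I1: injects 0.939 A into n2 (from n0)
  Y(R1) = 0.0006410+0.000j S between n3,n1
  Y(R2) = 0.06536+0.000j S between n1,n3
  Y(R3) = 0.04386+0.000j S between n1,n2
  Y(C1) = 0.000+0.1019j S between n1,n0
  I2: injects 0.00665 A into n1 (from n2)
  I3: injects 0.25 A into n3 (from n0)
  Y(R4) = 0.0002083+0.000j S between n2,n3
  I4: injects 0.0726 A into n3 (from n2)
  V1: constraint V(n3)−V(n2) = 5.52
  V2: constraint V(n0)−V(n1) = 4.47
Assemble and solve the 5×5 MNA system:
  V(n1)=-4.470+0.000j  V(n2)=2.976+0.000j  V(n3)=8.496+0.000j
  i(V1)=-0.5343+0.000j  i(V2)=-1.189-0.4555j

3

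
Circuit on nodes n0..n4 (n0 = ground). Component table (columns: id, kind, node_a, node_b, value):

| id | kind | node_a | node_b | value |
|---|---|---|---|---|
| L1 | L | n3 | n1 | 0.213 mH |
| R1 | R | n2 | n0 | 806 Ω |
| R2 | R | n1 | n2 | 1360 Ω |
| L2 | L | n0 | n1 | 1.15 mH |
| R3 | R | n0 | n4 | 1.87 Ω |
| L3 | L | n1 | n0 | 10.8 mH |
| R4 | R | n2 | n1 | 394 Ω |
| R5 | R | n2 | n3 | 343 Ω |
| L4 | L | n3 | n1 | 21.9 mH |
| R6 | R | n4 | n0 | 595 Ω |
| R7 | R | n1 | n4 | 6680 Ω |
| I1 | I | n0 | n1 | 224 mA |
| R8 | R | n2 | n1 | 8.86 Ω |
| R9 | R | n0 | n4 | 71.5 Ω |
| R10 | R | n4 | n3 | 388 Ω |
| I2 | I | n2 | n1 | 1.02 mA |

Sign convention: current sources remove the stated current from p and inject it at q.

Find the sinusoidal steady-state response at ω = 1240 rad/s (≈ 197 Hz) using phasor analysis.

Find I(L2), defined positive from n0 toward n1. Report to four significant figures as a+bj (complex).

-0.2024+0.001028j A

Element admittances at ω=1240 rad/s:
  Y(L1) = 0.000-3.786j S between n3,n1
  Y(R1) = 0.001241+0.000j S between n2,n0
  Y(R2) = 0.0007353+0.000j S between n1,n2
  Y(L2) = 0.000-0.7013j S between n0,n1
  Y(R3) = 0.5348+0.000j S between n0,n4
  Y(L3) = 0.000-0.07467j S between n1,n0
  Y(R4) = 0.002538+0.000j S between n2,n1
  Y(R5) = 0.002915+0.000j S between n2,n3
  Y(L4) = 0.000-0.03682j S between n3,n1
  Y(R6) = 0.001681+0.000j S between n4,n0
  Y(R7) = 0.0001497+0.000j S between n1,n4
  I1: injects 0.224 A into n1 (from n0)
  Y(R8) = 0.1129+0.000j S between n2,n1
  Y(R9) = 0.01399+0.000j S between n0,n4
  Y(R10) = 0.002577+0.000j S between n4,n3
  I2: injects 0.00102 A into n1 (from n2)
Assemble and solve the 4×4 MNA system:
  V(n1)=0.001466+0.2887j  V(n2)=-0.007023+0.2857j  V(n3)=0.001662+0.2887j  V(n4)=8.142e-06+0.001423j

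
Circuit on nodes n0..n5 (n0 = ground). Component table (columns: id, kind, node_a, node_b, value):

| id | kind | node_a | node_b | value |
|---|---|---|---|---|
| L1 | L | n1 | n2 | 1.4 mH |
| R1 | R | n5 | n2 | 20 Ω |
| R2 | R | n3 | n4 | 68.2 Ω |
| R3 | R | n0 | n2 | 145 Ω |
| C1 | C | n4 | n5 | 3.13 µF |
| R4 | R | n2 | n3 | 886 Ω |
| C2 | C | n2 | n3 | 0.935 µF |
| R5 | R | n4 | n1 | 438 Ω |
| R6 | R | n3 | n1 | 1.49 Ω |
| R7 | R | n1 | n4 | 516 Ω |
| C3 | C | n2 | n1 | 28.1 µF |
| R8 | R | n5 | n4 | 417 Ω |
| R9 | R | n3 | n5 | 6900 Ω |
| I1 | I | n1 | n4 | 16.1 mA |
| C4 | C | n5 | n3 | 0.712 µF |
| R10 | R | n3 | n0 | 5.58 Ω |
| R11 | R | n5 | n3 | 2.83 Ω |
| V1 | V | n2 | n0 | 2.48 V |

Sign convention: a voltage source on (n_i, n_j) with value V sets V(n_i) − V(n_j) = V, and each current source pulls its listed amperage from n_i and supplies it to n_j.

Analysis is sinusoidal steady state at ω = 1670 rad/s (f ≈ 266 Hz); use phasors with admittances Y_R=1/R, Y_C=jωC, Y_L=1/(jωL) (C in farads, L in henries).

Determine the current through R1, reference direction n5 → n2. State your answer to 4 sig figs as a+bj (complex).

-0.03151-0.02397j A

Apply KCL at each of the 5 non-ground nodes and solve the resulting linear system.
Node n1: branches {L1, R5, R6, R7, C3, I1} → V_1 = 2.151-0.7418j
Node n2: branches {L1, R1, R3, R4, C2, C3, V1} → V_2 = 2.480+0.000j
Node n3: branches {R2, R4, C2, R6, R9, C4, R10, R11} → V_3 = 1.752-0.5552j
Node n4: branches {R2, C1, R5, R7, R8, I1} → V_4 = 2.532-0.7512j
Node n5: branches {R1, C1, R8, R9, C4, R11} → V_5 = 1.850-0.4795j
Source currents: i(V1)=-0.3310+0.09950j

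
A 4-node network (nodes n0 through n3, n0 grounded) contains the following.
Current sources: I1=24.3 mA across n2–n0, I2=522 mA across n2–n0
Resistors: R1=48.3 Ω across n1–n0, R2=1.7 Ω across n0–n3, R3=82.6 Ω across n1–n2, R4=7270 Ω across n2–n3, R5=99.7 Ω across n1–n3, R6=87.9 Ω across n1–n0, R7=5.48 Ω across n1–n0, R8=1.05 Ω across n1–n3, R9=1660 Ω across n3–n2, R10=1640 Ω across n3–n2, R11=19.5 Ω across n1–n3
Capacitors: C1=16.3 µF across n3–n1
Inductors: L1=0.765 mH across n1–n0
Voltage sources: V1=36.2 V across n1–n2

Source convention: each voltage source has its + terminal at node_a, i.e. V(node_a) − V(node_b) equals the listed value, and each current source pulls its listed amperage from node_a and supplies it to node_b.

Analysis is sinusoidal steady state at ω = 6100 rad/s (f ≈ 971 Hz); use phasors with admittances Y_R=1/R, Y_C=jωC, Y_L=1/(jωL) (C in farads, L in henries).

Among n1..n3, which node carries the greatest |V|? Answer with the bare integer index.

2

MNA unknowns: 3 node voltages V₁..V_3 plus 1 source current (V1)
I1: z[2]−=0.0243, z[0]+=0.0243
R1: Y=0.02070+0.000j on G[1,0]
C1: Y=0.000+0.09943j on G[3,1]
L1: Y=0.000-0.2143j on G[1,0]
R2: Y=0.5882+0.000j on G[0,3]
R3: Y=0.01211+0.000j on G[1,2]
R4: Y=0.0001376+0.000j on G[2,3]
R5: Y=0.01003+0.000j on G[1,3]
R6: Y=0.01138+0.000j on G[1,0]
R7: Y=0.1825+0.000j on G[1,0]
R8: Y=0.9524+0.000j on G[1,3]
R9: Y=0.0006024+0.000j on G[3,2]
R10: Y=0.0006098+0.000j on G[3,2]
R11: Y=0.05128+0.000j on G[1,3]
I2: z[2]−=0.522, z[0]+=0.522
V1: row V1−V2=36.2, i_V1 at 1,2
solve → V1=-0.8044-0.2769j, V2=-37.00-0.2769j, V3=-0.5345-0.1920j
aux → i_V1=0.05882-0.0001145j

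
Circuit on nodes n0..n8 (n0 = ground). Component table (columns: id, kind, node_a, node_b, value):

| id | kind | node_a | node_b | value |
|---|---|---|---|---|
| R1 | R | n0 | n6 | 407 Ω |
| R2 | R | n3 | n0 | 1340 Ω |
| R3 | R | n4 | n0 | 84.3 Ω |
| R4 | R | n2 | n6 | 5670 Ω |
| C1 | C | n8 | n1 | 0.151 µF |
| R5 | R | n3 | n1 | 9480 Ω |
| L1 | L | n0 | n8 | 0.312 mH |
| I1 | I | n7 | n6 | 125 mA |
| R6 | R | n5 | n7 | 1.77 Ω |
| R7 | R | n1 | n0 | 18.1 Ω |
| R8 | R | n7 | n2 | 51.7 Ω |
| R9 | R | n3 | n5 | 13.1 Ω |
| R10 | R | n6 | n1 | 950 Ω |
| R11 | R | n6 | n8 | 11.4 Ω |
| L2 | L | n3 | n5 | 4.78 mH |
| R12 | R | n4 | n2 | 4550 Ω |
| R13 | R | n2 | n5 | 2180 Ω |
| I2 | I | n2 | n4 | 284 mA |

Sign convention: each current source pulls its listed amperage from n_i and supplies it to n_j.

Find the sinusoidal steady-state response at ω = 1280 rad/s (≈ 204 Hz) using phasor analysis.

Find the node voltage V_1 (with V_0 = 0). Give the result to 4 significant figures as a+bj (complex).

Element admittances at ω=1280 rad/s:
  Y(R1) = 0.002457+0.000j S between n0,n6
  Y(R2) = 0.0007463+0.000j S between n3,n0
  Y(R3) = 0.01186+0.000j S between n4,n0
  Y(R4) = 0.0001764+0.000j S between n2,n6
  Y(C1) = 0.000+0.0001933j S between n8,n1
  Y(R5) = 0.0001055+0.000j S between n3,n1
  Y(L1) = 0.000-2.504j S between n0,n8
  I1: injects 0.125 A into n6 (from n7)
  Y(R6) = 0.5650+0.000j S between n5,n7
  Y(R7) = 0.05525+0.000j S between n1,n0
  Y(R8) = 0.01934+0.000j S between n7,n2
  Y(R9) = 0.07634+0.000j S between n3,n5
  Y(R10) = 0.001053+0.000j S between n6,n1
  Y(R11) = 0.08772+0.000j S between n6,n8
  Y(L2) = 0.000-0.1634j S between n3,n5
  Y(R12) = 0.0002198+0.000j S between n4,n2
  Y(R13) = 0.0004587+0.000j S between n2,n5
  I2: injects 0.284 A into n4 (from n2)
Assemble and solve the 8×8 MNA system:
  V(n1)=-0.5885+0.003244j  V(n2)=-330.5-0.9255j  V(n3)=-321.9+0.4312j  V(n4)=17.49-0.01684j  V(n5)=-322.5-0.9447j  V(n6)=0.7232+0.02256j  V(n7)=-323.0-0.9440j  V(n8)=0.0001425+0.02533j

-0.5885+0.003244j V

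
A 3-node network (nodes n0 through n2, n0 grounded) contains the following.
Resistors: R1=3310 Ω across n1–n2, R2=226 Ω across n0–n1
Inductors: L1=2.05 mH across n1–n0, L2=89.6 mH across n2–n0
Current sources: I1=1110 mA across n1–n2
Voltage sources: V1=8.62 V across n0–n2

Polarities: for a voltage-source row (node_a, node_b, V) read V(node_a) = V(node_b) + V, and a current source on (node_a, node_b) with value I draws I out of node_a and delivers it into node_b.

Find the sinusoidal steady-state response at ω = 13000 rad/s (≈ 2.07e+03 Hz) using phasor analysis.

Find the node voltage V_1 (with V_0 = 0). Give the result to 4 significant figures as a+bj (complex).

Element admittances at ω=13000 rad/s:
  Y(R1) = 0.0003021+0.000j S between n1,n2
  Y(R2) = 0.004425+0.000j S between n0,n1
  Y(L1) = 0.000-0.03752j S between n1,n0
  I1: injects 1.11 A into n2 (from n1)
  Y(L2) = 0.000-0.0008585j S between n2,n0
  V1: constraint V(n0)−V(n2) = 8.62
Assemble and solve the 3×3 MNA system:
  V(n1)=-3.677-29.19j  V(n2)=-8.620+0.000j
  i(V1)=-1.111+0.01622j

-3.677-29.19j V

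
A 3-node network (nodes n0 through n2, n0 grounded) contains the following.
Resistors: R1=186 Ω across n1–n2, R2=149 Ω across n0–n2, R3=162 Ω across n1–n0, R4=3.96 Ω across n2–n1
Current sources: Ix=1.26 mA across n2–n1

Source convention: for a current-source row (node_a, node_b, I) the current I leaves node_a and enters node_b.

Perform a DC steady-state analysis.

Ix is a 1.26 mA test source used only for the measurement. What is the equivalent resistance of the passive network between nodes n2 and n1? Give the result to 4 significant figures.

R_eq = 3.830 Ω

Apply KCL at each of the 2 non-ground nodes and solve the resulting linear system.
Node n1: branches {R1, R3, R4, Ix} → V_1 = 0.002514
Node n2: branches {R1, R2, R4, Ix} → V_2 = -0.002312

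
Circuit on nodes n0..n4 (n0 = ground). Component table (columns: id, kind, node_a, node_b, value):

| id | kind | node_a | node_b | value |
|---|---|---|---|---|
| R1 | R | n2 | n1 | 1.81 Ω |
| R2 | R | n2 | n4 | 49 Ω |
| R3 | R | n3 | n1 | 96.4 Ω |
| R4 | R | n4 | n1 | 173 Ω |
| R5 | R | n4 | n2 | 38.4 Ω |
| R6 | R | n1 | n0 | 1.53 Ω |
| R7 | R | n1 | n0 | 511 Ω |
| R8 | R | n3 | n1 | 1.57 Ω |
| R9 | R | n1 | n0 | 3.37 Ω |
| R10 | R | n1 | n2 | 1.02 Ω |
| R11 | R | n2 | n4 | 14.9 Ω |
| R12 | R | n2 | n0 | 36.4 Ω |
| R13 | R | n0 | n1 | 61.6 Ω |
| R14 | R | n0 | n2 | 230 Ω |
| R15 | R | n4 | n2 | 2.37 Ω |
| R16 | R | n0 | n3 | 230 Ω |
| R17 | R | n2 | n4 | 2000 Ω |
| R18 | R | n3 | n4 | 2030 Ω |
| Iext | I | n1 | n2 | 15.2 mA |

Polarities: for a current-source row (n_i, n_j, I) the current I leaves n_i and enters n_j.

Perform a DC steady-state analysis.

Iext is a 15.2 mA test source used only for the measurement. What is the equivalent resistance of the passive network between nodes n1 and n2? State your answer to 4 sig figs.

Element admittances at DC:
  Y(R1) = 0.5525 S between n2,n1
  Y(R2) = 0.02041 S between n2,n4
  Y(R3) = 0.01037 S between n3,n1
  Y(R4) = 0.005780 S between n4,n1
  Y(R5) = 0.02604 S between n4,n2
  Y(R6) = 0.6536 S between n1,n0
  Y(R7) = 0.001957 S between n1,n0
  Y(R8) = 0.6369 S between n3,n1
  Y(R9) = 0.2967 S between n1,n0
  Y(R10) = 0.9804 S between n1,n2
  Y(R11) = 0.06711 S between n2,n4
  Y(R12) = 0.02747 S between n2,n0
  Y(R13) = 0.01623 S between n0,n1
  Y(R14) = 0.004348 S between n0,n2
  Y(R15) = 0.4219 S between n4,n2
  Y(R16) = 0.004348 S between n0,n3
  Y(R17) = 0.0005000 S between n2,n4
  Y(R18) = 0.0004926 S between n3,n4
  Iext: injects 0.0152 A into n2 (from n1)
Assemble and solve the 4×4 MNA system:
  V(n1)=-0.0003067  V(n2)=0.009376  V(n3)=-0.0002974  V(n4)=0.009264

R_eq = 0.6370 Ω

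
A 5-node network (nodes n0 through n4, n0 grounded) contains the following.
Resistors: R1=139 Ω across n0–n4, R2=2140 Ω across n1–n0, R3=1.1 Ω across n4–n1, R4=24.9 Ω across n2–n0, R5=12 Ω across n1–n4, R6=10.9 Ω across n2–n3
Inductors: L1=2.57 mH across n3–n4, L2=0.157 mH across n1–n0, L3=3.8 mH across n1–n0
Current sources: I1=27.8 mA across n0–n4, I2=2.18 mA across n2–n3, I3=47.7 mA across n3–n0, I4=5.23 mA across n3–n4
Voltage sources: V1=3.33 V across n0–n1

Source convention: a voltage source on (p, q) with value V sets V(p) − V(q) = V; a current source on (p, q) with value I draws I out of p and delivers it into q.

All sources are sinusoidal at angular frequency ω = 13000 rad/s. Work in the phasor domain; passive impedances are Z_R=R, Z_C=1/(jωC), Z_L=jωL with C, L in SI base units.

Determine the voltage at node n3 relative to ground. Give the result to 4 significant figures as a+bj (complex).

Element admittances at ω=13000 rad/s:
  Y(R1) = 0.007194+0.000j S between n0,n4
  Y(R2) = 0.0004673+0.000j S between n1,n0
  Y(R3) = 0.9091+0.000j S between n4,n1
  Y(L1) = 0.000-0.02993j S between n3,n4
  Y(R4) = 0.04016+0.000j S between n2,n0
  Y(R5) = 0.08333+0.000j S between n1,n4
  I1: injects 0.0278 A into n4 (from n0)
  Y(R6) = 0.09174+0.000j S between n2,n3
  Y(L2) = 0.000-0.4900j S between n1,n0
  I2: injects 0.00218 A into n3 (from n2)
  I3: injects 0.0477 A into n0 (from n3)
  I4: injects 0.00523 A into n4 (from n3)
  Y(L3) = 0.000-0.02024j S between n1,n0
  V1: constraint V(n0)−V(n1) = 3.33
Assemble and solve the 5×5 MNA system:
  V(n1)=-3.330+0.000j  V(n2)=-1.838+0.4721j  V(n3)=-2.619+0.6787j  V(n4)=-3.252-0.01897j
  i(V1)=-0.07886+1.718j

-2.619+0.6787j V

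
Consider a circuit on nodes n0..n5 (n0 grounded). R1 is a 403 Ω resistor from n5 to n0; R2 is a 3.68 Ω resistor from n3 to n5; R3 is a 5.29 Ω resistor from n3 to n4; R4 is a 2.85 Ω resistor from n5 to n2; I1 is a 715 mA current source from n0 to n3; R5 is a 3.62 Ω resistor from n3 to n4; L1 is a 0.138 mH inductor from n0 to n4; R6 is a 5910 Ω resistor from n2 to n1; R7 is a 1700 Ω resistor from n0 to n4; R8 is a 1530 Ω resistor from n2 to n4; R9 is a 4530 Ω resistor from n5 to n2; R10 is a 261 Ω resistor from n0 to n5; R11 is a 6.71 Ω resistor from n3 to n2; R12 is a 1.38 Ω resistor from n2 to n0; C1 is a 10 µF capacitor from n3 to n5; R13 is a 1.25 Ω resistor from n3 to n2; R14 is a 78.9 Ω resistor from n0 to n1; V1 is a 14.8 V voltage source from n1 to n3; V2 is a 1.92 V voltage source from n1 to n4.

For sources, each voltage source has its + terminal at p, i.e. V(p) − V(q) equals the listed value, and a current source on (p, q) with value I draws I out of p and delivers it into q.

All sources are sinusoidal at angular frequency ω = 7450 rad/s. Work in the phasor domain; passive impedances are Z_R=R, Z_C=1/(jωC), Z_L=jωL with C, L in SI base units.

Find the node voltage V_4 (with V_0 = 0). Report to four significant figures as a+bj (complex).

2.489+5.412j V

Apply KCL at each of the 5 non-ground nodes and solve the resulting linear system.
Node n1: branches {R6, R14, V1, V2} → V_1 = 4.409+5.412j
Node n2: branches {R4, R6, R8, R9, R11, R12, R13} → V_2 = -6.285+3.208j
Node n3: branches {R2, R3, I1, R5, R11, C1, R13, V1} → V_3 = -10.39+5.412j
Node n4: branches {R3, R5, L1, R7, R8, V2} → V_4 = 2.489+5.412j
Node n5: branches {R1, R2, R4, R9, R10, C1} → V_5 = -8.179+3.865j
Source currents: i(V1)=-11.32+2.347j, i(V2)=11.26-2.416j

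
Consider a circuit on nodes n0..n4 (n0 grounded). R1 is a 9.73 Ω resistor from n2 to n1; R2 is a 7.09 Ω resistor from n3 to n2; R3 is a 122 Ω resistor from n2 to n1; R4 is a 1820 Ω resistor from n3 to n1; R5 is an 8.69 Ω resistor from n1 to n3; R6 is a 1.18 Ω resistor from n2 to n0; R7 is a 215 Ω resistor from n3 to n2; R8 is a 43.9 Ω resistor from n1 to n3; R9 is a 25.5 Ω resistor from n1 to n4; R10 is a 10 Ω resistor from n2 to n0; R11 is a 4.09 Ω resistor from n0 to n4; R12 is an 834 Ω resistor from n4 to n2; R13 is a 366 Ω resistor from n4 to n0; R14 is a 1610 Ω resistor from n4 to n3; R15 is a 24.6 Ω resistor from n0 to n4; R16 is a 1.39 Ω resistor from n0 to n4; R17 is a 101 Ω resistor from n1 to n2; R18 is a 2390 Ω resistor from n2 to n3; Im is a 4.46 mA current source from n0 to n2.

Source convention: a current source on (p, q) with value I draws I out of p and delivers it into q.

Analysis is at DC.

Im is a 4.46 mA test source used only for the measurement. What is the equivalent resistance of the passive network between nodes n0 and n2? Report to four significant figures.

R_eq = 1.020 Ω

Element admittances at DC:
  Y(R1) = 0.1028 S between n2,n1
  Y(R2) = 0.1410 S between n3,n2
  Y(R3) = 0.008197 S between n2,n1
  Y(R4) = 0.0005495 S between n3,n1
  Y(R5) = 0.1151 S between n1,n3
  Y(R6) = 0.8475 S between n2,n0
  Y(R7) = 0.004651 S between n3,n2
  Y(R8) = 0.02278 S between n1,n3
  Y(R9) = 0.03922 S between n1,n4
  Y(R10) = 0.1000 S between n2,n0
  Y(R11) = 0.2445 S between n0,n4
  Y(R12) = 0.001199 S between n4,n2
  Y(R13) = 0.002732 S between n4,n0
  Y(R14) = 0.0006211 S between n4,n3
  Y(R15) = 0.04065 S between n0,n4
  Y(R16) = 0.7194 S between n0,n4
  Y(R17) = 0.009901 S between n1,n2
  Y(R18) = 0.0004184 S between n2,n3
  Im: injects 0.00446 A into n2 (from n0)
Assemble and solve the 4×4 MNA system:
  V(n1)=0.003797  V(n2)=0.004548  V(n3)=0.004174  V(n4)=0.0001497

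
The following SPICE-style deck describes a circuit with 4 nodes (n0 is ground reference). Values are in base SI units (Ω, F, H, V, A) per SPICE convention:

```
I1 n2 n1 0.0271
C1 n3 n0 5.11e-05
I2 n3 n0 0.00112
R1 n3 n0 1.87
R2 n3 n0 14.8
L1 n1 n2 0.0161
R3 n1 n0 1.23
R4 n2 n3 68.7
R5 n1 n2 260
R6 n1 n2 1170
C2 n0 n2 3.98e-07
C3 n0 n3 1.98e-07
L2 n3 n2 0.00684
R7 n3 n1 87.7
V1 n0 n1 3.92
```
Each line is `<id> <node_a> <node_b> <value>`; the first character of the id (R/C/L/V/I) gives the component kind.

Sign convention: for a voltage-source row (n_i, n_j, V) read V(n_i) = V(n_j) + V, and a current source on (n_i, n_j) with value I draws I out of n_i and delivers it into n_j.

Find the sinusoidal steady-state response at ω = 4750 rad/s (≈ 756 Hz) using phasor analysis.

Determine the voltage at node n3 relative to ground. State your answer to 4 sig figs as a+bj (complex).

Element admittances at ω=4750 rad/s:
  I1: injects 0.0271 A into n1 (from n2)
  Y(C1) = 0.000+0.2427j S between n3,n0
  I2: injects 0.00112 A into n0 (from n3)
  Y(R1) = 0.5348+0.000j S between n3,n0
  Y(R2) = 0.06757+0.000j S between n3,n0
  Y(L1) = 0.000-0.01308j S between n1,n2
  Y(R3) = 0.8130+0.000j S between n1,n0
  Y(R4) = 0.01456+0.000j S between n2,n3
  Y(R5) = 0.003846+0.000j S between n1,n2
  Y(R6) = 0.0008547+0.000j S between n1,n2
  Y(C2) = 0.000+0.001891j S between n0,n2
  Y(C3) = 0.000+0.0009405j S between n0,n3
  Y(L2) = 0.000-0.03078j S between n3,n2
  Y(R7) = 0.01140+0.000j S between n3,n1
  V1: constraint V(n0)−V(n1) = 3.92
Assemble and solve the 4×4 MNA system:
  V(n1)=-3.920+0.000j  V(n2)=-1.489-0.3632j  V(n3)=-0.09271+0.09596j
  i(V1)=-3.264+0.03240j

-0.09271+0.09596j V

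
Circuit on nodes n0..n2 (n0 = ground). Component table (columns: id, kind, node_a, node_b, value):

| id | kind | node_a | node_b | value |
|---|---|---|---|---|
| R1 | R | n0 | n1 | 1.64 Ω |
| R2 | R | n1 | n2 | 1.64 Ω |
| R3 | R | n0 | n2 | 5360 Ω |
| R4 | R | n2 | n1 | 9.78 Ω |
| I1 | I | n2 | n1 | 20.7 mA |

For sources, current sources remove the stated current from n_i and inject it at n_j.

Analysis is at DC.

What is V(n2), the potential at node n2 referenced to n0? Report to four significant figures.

MNA unknowns: 2 node voltages V₁..V_2
R1: Y=0.6098 on G[0,1]
R2: Y=0.6098 on G[1,2]
R3: Y=0.0001866 on G[0,2]
R4: Y=0.1022 on G[2,1]
I1: z[2]−=0.0207, z[1]+=0.0207
solve → V1=8.890e-06, V2=-0.02906

-0.02906 V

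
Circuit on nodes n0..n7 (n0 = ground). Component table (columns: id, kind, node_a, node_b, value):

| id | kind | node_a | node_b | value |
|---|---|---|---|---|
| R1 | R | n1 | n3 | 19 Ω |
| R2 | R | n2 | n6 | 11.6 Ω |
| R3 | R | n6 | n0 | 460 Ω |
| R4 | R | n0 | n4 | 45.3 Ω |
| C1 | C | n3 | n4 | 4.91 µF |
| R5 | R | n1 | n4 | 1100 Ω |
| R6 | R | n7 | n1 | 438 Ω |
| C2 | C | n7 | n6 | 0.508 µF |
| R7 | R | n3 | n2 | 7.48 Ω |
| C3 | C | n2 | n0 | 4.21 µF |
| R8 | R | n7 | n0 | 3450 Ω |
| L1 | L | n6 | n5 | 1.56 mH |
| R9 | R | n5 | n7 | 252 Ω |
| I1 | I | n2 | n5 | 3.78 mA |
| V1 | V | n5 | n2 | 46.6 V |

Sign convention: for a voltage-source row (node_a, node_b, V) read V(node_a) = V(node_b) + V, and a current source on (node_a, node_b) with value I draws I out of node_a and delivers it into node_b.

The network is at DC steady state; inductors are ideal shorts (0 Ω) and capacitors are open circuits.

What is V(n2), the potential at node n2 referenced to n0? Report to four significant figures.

Apply KCL at each of the 7 non-ground nodes and solve the resulting linear system.
Node n1: branches {R1, R5, R6} → V_1 = -31.23
Node n2: branches {R2, R7, C3, I1, V1} → V_2 = -33.65
Node n3: branches {R1, C1, R7} → V_3 = -32.97
Node n4: branches {R4, C1, R5} → V_4 = -1.235
Node n5: branches {L1, R9, I1, V1} → V_5 = 12.95
Node n6: branches {R2, R3, C2, L1} → V_6 = 12.95
Node n7: branches {R6, C2, R8, R9} → V_7 = -3.044
Source currents: i(L1)=-4.045, i(V1)=-4.105

-33.65 V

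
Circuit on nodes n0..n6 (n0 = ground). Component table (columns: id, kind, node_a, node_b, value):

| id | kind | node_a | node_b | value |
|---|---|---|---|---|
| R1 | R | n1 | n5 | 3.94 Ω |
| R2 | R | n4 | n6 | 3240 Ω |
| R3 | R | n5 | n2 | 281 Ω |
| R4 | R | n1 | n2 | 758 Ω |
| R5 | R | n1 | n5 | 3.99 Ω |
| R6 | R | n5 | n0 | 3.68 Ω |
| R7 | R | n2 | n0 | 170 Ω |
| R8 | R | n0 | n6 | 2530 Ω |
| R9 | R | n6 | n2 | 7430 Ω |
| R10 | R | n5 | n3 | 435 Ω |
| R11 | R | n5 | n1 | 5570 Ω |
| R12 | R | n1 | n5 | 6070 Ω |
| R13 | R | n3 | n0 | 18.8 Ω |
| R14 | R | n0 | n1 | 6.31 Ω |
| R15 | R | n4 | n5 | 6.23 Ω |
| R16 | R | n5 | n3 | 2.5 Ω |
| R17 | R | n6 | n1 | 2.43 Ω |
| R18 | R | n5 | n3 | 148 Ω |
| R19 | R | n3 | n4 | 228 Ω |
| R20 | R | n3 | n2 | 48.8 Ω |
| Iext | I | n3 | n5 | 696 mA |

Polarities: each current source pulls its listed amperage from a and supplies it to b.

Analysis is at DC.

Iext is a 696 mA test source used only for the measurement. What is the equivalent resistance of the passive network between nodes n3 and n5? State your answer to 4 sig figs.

MNA unknowns: 6 node voltages V₁..V_6
R1: Y=0.2538 on G[1,5]
R2: Y=0.0003086 on G[4,6]
R3: Y=0.003559 on G[5,2]
R4: Y=0.001319 on G[1,2]
R5: Y=0.2506 on G[1,5]
R6: Y=0.2717 on G[5,0]
R7: Y=0.005882 on G[2,0]
R8: Y=0.0003953 on G[0,6]
R9: Y=0.0001346 on G[6,2]
R10: Y=0.002299 on G[5,3]
R11: Y=0.0001795 on G[5,1]
R12: Y=0.0001647 on G[1,5]
R13: Y=0.05319 on G[3,0]
R14: Y=0.1585 on G[0,1]
R15: Y=0.1605 on G[4,5]
R16: Y=0.4000 on G[5,3]
R17: Y=0.4115 on G[6,1]
R18: Y=0.006757 on G[5,3]
R19: Y=0.004386 on G[3,4]
R20: Y=0.02049 on G[3,2]
Iext: z[3]−=0.696, z[5]+=0.696
solve → V1=0.1422, V2=-0.8224, V3=-1.303, V4=0.1500, V5=0.1897, V6=0.1417

R_eq = 2.144 Ω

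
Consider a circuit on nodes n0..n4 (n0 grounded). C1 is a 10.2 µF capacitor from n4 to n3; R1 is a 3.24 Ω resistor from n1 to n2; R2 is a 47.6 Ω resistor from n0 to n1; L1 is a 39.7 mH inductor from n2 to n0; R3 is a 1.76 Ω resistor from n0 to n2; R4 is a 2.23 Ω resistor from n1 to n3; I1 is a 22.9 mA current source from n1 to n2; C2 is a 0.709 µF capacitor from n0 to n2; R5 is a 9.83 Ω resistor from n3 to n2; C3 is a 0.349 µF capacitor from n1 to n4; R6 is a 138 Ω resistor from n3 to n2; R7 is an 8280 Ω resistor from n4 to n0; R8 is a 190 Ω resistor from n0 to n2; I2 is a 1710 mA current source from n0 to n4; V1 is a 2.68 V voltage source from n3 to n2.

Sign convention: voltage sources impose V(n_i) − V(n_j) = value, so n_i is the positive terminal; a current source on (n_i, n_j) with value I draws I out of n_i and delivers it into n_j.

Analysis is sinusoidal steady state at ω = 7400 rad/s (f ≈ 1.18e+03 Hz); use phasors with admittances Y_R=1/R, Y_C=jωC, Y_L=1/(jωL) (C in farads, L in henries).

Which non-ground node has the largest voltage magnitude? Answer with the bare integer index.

Element admittances at ω=7400 rad/s:
  Y(C1) = 0.000+0.07548j S between n4,n3
  Y(R1) = 0.3086+0.000j S between n1,n2
  Y(R2) = 0.02101+0.000j S between n0,n1
  Y(L1) = 0.000-0.003404j S between n2,n0
  Y(R3) = 0.5682+0.000j S between n0,n2
  Y(R4) = 0.4484+0.000j S between n1,n3
  I1: injects 0.0229 A into n2 (from n1)
  Y(C2) = 0.000+0.005247j S between n0,n2
  Y(R5) = 0.1017+0.000j S between n3,n2
  Y(C3) = 0.000+0.002583j S between n1,n4
  Y(R6) = 0.007246+0.000j S between n3,n2
  Y(R7) = 0.0001208+0.000j S between n4,n0
  Y(R8) = 0.005263+0.000j S between n0,n2
  I2: injects 1.71 A into n4 (from n0)
  V1: constraint V(n3)−V(n2) = 2.68
Assemble and solve the 5×5 MNA system:
  V(n1)=4.334-0.0004568j  V(n2)=2.822-0.004439j  V(n3)=5.502-0.004439j  V(n4)=5.497-21.90j
  i(V1)=0.8368+0.001426j

4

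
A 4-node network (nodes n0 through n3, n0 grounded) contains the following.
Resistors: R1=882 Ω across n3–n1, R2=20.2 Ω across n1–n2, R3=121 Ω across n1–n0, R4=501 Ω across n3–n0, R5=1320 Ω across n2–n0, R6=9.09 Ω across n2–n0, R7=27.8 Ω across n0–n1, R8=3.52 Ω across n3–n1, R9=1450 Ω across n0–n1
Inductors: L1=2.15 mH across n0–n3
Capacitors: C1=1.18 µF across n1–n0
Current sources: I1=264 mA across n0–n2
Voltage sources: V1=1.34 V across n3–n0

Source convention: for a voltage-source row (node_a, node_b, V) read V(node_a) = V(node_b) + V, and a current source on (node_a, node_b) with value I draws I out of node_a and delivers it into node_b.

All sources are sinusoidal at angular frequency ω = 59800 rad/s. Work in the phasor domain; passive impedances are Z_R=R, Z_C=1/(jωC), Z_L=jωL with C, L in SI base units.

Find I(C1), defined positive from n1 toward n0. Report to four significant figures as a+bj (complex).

Apply KCL at each of the 3 non-ground nodes and solve the resulting linear system.
Node n1: branches {R1, R2, R3, C1, R7, R8, R9} → V_1 = 1.227-0.2376j
Node n2: branches {R2, R5, R6, I1} → V_2 = 2.026-0.07338j
Node n3: branches {R1, R4, L1, R8, V1} → V_3 = 1.340+0.000j
Source currents: i(V1)=-0.03498-0.05734j

0.01676+0.08656j A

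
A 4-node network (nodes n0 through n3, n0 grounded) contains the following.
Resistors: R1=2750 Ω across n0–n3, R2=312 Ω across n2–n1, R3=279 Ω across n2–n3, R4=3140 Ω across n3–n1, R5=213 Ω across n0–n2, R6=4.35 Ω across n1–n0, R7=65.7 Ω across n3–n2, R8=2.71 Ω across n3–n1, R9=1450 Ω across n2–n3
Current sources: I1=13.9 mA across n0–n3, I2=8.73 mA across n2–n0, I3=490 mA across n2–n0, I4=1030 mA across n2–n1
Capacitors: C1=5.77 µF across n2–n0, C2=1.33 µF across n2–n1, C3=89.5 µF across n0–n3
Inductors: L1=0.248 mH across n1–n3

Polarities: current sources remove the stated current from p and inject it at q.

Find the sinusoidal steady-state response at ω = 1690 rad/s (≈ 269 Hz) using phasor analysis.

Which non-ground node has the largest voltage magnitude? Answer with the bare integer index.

2

Apply KCL at each of the 3 non-ground nodes and solve the resulting linear system.
Node n1: branches {R2, R4, C2, L1, R6, R8, I4} → V_1 = 0.4516+1.359j
Node n2: branches {R2, R3, I2, R5, C1, C2, I3, R7, R9, I4} → V_2 = -46.36+21.27j
Node n3: branches {R1, I1, R3, R4, L1, C3, R7, R8, R9} → V_3 = 0.2605+1.082j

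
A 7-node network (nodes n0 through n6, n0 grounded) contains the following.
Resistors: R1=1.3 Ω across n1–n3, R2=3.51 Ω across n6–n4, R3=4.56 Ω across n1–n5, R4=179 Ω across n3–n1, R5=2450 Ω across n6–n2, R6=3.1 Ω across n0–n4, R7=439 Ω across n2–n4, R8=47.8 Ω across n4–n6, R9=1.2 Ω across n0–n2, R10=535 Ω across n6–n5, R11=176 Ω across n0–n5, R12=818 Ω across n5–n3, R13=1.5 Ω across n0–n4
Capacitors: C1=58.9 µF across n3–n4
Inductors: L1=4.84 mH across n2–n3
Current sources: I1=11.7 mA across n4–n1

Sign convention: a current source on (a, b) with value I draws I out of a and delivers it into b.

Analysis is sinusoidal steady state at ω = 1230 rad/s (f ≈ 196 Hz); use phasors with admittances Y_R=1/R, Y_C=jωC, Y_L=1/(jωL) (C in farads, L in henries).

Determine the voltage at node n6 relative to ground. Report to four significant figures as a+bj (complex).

-0.01778+0.006307j V

Apply KCL at each of the 6 non-ground nodes and solve the resulting linear system.
Node n1: branches {R1, R3, R4, I1} → V_1 = 0.07317+0.09805j
Node n2: branches {R5, R7, R9, L1} → V_2 = 0.02133-0.007514j
Node n3: branches {R1, R4, C1, R12, L1} → V_3 = 0.05882+0.09895j
Node n4: branches {R2, R6, C1, R7, R8, R13, I1} → V_4 = -0.01838+0.005785j
Node n5: branches {R3, R10, R11, R12} → V_5 = 0.07053+0.09486j
Node n6: branches {R2, R5, R8, R10} → V_6 = -0.01778+0.006307j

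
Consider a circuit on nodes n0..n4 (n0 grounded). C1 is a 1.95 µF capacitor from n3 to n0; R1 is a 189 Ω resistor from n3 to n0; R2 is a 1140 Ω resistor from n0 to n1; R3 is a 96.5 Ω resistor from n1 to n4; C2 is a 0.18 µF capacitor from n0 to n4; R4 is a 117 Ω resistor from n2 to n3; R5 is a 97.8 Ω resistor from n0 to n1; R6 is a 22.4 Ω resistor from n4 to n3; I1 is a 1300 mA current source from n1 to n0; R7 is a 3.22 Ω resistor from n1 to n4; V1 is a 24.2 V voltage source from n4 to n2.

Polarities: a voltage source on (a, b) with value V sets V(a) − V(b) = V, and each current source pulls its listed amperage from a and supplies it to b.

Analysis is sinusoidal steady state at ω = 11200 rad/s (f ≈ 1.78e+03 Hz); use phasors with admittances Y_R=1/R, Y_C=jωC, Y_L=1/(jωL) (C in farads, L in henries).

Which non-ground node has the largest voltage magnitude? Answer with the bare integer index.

2

Element admittances at ω=11200 rad/s:
  Y(C1) = 0.000+0.02184j S between n3,n0
  Y(R1) = 0.005291+0.000j S between n3,n0
  Y(R2) = 0.0008772+0.000j S between n0,n1
  Y(R3) = 0.01036+0.000j S between n1,n4
  Y(C2) = 0.000+0.002016j S between n0,n4
  Y(R4) = 0.008547+0.000j S between n2,n3
  Y(R5) = 0.01022+0.000j S between n0,n1
  Y(R6) = 0.04464+0.000j S between n4,n3
  I1: injects 1.3 A into n0 (from n1)
  Y(R7) = 0.3106+0.000j S between n1,n4
  V1: constraint V(n4)−V(n2) = 24.2
Assemble and solve the 5×5 MNA system:
  V(n1)=-34.86+28.54j  V(n2)=-56.21+29.53j  V(n3)=-19.85+34.27j  V(n4)=-32.01+29.53j
  i(V1)=-0.3107-0.04054j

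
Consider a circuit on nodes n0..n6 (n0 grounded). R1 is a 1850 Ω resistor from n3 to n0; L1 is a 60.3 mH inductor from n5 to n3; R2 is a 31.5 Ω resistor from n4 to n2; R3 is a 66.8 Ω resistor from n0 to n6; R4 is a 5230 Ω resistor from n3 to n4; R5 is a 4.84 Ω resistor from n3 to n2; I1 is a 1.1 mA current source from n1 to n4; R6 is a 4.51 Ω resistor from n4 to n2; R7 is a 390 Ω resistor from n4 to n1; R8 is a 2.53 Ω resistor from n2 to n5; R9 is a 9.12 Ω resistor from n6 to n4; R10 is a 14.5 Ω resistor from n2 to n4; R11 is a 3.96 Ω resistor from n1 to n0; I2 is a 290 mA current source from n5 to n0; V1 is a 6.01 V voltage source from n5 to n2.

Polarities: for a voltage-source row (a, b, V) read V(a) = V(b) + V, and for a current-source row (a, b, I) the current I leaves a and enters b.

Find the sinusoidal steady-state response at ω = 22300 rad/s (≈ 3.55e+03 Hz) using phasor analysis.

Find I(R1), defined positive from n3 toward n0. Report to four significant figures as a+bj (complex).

-0.01004-1.115e-05j A

Apply KCL at each of the 6 non-ground nodes and solve the resulting linear system.
Node n1: branches {I1, R7, R11} → V_1 = -0.1827+7.133e-06j
Node n2: branches {R2, R5, R6, R8, R10, V1} → V_2 = -18.62+0.0007568j
Node n3: branches {R1, L1, R4, R5} → V_3 = -18.57-0.02062j
Node n4: branches {R2, R4, I1, R6, R7, R9, R10} → V_4 = -17.75+0.0007096j
Node n5: branches {L1, R8, I2, V1} → V_5 = -12.61+0.0007568j
Node n6: branches {R3, R9} → V_6 = -15.62+0.0006244j
Source currents: i(V1)=-2.666+0.004433j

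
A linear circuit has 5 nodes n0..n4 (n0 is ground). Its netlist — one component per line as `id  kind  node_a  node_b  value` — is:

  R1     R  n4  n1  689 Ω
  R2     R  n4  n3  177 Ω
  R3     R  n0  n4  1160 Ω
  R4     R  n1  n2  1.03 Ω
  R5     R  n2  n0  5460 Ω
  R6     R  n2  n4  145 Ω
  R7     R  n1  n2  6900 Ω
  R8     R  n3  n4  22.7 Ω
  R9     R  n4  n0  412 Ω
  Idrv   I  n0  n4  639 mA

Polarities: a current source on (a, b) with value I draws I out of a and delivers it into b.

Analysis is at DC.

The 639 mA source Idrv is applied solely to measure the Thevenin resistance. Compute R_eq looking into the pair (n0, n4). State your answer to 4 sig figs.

Element admittances at DC:
  Y(R1) = 0.001451 S between n4,n1
  Y(R2) = 0.005650 S between n4,n3
  Y(R3) = 0.0008621 S between n0,n4
  Y(R4) = 0.9709 S between n1,n2
  Y(R5) = 0.0001832 S between n2,n0
  Y(R6) = 0.006897 S between n2,n4
  Y(R7) = 0.0001449 S between n1,n2
  Y(R8) = 0.04405 S between n3,n4
  Y(R9) = 0.002427 S between n4,n0
  Idrv: injects 0.639 A into n4 (from n0)
Assemble and solve the 4×4 MNA system:
  V(n1)=180.3  V(n2)=180.3  V(n3)=184.2  V(n4)=184.2

R_eq = 288.3 Ω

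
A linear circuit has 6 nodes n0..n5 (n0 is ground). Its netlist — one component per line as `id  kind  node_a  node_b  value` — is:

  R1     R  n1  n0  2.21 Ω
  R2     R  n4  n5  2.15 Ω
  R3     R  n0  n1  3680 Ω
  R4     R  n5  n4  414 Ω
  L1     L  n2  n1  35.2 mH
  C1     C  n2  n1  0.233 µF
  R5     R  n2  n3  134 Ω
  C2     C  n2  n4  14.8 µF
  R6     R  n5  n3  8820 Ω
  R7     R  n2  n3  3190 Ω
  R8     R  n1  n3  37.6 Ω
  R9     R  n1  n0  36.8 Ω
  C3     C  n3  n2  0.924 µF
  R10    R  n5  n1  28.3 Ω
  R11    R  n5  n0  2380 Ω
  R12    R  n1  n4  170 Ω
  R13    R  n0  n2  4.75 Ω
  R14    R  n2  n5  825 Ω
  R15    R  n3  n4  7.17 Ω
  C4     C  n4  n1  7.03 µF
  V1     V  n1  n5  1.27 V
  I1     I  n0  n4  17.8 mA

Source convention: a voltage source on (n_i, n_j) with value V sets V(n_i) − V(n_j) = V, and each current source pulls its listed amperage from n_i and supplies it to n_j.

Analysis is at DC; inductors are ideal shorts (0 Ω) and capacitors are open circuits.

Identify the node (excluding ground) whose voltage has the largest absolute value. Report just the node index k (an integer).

5

Apply KCL at each of the 5 non-ground nodes and solve the resulting linear system.
Node n1: branches {R1, R3, L1, C1, R8, R9, R10, R12, C4, V1} → V_1 = 0.02654
Node n2: branches {L1, C1, R5, C2, R7, C3, R13, R14} → V_2 = 0.02654
Node n3: branches {R5, R6, R7, R8, C3, R15} → V_3 = -0.8961
Node n4: branches {R2, R4, C2, R12, R15, C4, I1} → V_4 = -1.123
Node n5: branches {R2, R4, R6, R10, R11, R14, V1} → V_5 = -1.243
Source currents: i(L1)=-0.01430, i(V1)=-0.1032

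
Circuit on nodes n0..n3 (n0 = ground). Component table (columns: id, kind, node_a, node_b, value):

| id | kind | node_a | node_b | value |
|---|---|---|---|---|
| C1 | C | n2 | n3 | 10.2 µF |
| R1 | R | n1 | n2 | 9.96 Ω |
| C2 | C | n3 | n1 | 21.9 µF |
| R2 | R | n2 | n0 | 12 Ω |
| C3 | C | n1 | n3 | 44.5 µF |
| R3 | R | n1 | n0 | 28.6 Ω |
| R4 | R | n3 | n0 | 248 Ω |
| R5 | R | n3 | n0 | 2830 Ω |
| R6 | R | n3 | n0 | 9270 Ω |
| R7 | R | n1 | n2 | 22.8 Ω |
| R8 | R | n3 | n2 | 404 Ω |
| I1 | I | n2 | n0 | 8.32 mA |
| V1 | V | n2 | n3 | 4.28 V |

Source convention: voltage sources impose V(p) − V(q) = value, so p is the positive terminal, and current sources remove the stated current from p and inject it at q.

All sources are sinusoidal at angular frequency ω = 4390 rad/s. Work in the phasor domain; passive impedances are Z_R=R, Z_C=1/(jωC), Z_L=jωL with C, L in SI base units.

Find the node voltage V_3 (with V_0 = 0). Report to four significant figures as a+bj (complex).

-3.278+0.5270j V

Element admittances at ω=4390 rad/s:
  Y(C1) = 0.000+0.04478j S between n2,n3
  Y(R1) = 0.1004+0.000j S between n1,n2
  Y(C2) = 0.000+0.09614j S between n3,n1
  Y(R2) = 0.08333+0.000j S between n2,n0
  Y(C3) = 0.000+0.1954j S between n1,n3
  Y(R3) = 0.03497+0.000j S between n1,n0
  Y(R4) = 0.004032+0.000j S between n3,n0
  Y(R5) = 0.0003534+0.000j S between n3,n0
  Y(R6) = 0.0001079+0.000j S between n3,n0
  Y(R7) = 0.04386+0.000j S between n1,n2
  Y(R8) = 0.002475+0.000j S between n3,n2
  I1: injects 0.00832 A into n0 (from n2)
  V1: constraint V(n2)−V(n3) = 4.28
Assemble and solve the 4×4 MNA system:
  V(n1)=-2.204-1.324j  V(n2)=1.002+0.5270j  V(n3)=-3.278+0.5270j
  i(V1)=-0.5648-0.5025j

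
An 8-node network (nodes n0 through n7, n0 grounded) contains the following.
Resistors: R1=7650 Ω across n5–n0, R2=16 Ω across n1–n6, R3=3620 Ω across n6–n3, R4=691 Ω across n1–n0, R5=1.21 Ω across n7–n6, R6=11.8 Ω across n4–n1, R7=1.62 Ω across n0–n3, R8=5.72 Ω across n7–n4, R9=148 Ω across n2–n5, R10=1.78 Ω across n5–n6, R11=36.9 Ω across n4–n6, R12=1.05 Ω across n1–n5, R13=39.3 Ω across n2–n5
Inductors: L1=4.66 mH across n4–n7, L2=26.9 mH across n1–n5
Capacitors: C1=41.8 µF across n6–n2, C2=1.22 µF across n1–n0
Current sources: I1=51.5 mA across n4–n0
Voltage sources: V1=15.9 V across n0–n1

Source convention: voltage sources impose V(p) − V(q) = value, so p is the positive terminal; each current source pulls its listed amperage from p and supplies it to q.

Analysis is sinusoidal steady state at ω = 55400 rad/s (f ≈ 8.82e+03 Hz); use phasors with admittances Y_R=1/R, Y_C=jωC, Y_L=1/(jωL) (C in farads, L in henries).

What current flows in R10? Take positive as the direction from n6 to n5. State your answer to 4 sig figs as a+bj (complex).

MNA unknowns: 7 node voltages V₁..V_7 plus 1 source current (V1)
R1: Y=0.0001307+0.000j on G[5,0]
R2: Y=0.06250+0.000j on G[1,6]
R3: Y=0.0002762+0.000j on G[6,3]
R4: Y=0.001447+0.000j on G[1,0]
L1: Y=0.000-0.003874j on G[4,7]
L2: Y=0.000-0.0006710j on G[1,5]
R5: Y=0.8264+0.000j on G[7,6]
C1: Y=0.000+2.316j on G[6,2]
I1: z[4]−=0.0515, z[0]+=0.0515
R6: Y=0.08475+0.000j on G[4,1]
R7: Y=0.6173+0.000j on G[0,3]
R8: Y=0.1748+0.000j on G[7,4]
R9: Y=0.006757+0.000j on G[2,5]
R10: Y=0.5618+0.000j on G[5,6]
R11: Y=0.02710+0.000j on G[4,6]
R12: Y=0.9524+0.000j on G[1,5]
C2: Y=0.000+0.06759j on G[1,0]
R13: Y=0.02545+0.000j on G[2,5]
V1: row V0−V1=15.9, i_V1 at 0,1
solve → V1=-15.90+0.000j, V2=-15.96-0.0001992j, V3=-0.007139+1.503e-07j, V4=-16.14-0.001641j, V5=-15.92+0.0001084j, V6=-15.96+0.0003360j, V7=-15.99+0.0005690j
aux → i_V1=0.02200-1.075j

-0.02163+0.0001278j A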